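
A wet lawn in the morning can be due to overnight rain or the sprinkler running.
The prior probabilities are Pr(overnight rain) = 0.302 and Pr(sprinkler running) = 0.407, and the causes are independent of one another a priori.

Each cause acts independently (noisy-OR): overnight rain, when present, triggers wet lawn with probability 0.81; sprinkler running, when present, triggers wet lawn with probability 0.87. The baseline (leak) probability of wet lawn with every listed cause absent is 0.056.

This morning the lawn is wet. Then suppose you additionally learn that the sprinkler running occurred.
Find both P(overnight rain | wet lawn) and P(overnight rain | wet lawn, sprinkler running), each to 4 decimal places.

P(overnight rain | wet lawn) ≈ 0.4950; P(overnight rain | wet lawn, sprinkler running) ≈ 0.3251

Under noisy-OR, P(wet lawn | causes) = 1 − (1−0.056)·∏(1−qᵢ) over the active causes.
Numerator (weight on configurations with overnight rain): 0.146965 + 0.120048 = 0.267013
Denominator P(wet lawn): 0.056×0.698×0.593 + 0.87728×0.698×0.407 + 0.82064×0.302×0.593 + 0.976683×0.302×0.407 = 0.539415
Posterior = 0.267013 / 0.539415 ≈ 0.4950

Now condition on the additional information:
P(wet lawn | sprinkler running) = 0.87728*0.698 + 0.976683*0.302 = 0.612341 + 0.294958 = 0.907299
Restricting to configurations with overnight rain present: 0.976683*0.302 = 0.294958.
Hence the posterior is 0.294958/0.907299 ≈ 0.3251.
— sprinkler running explains away the evidence for overnight rain.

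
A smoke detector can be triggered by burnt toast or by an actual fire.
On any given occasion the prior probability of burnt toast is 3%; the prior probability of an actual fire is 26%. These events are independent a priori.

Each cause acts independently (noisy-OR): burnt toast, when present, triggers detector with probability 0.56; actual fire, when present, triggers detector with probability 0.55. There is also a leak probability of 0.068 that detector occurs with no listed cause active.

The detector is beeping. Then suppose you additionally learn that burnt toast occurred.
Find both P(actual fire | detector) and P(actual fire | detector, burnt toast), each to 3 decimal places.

P(actual fire | detector) ≈ 0.712; P(actual fire | detector, burnt toast) ≈ 0.327

Under noisy-OR, P(detector | causes) = 1 − (1−0.068)·∏(1−qᵢ) over the active causes.
Sum P(detector|·) weighted by the priors over the 4 (burnt toast, actual fire) configurations:
  P(detector) = 0.068×0.97×0.74 + 0.5806×0.97×0.26 + 0.58992×0.03×0.74 + 0.815464×0.03×0.26
        = 0.048810 + 0.146427 + 0.013096 + 0.006361 = 0.214694
The terms with actual fire present sum to 0.152788, so
  P(actual fire | detector) = 0.152788 / 0.214694 ≈ 0.712

Now condition on the additional information:
Numerator (weight on configurations with actual fire): 0.815464*0.26 = 0.212021
The normalizing constant is 0.58992*0.74 + 0.815464*0.26 = 0.648562
P(actual fire | detector, burnt toast) = 0.212021/0.648562 ≈ 0.327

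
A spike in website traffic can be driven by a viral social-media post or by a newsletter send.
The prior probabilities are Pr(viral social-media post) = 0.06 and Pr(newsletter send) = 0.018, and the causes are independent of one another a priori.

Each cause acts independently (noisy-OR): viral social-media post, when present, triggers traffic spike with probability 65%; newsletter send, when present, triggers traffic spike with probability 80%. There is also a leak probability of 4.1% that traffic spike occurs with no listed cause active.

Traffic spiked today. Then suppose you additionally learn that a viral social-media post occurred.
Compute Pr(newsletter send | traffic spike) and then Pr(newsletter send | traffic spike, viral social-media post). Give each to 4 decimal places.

Pr(newsletter send | traffic spike) ≈ 0.1602; Pr(newsletter send | traffic spike, viral social-media post) ≈ 0.0251

Under noisy-OR, P(traffic spike | causes) = 1 − (1−0.041)·∏(1−qᵢ) over the active causes.
Weight on newsletter send=true, given the evidence: 0.013675 + 0.001007 = 0.014682
Denominator P(traffic spike): 0.041×0.94×0.982 + 0.8082×0.94×0.018 + 0.66435×0.06×0.982 + 0.93287×0.06×0.018 = 0.091672
Posterior = 0.014682 / 0.091672 ≈ 0.1602

With the extra evidence:
Weight on newsletter send=true, given the evidence: 0.93287×0.018 = 0.016792
Denominator P(traffic spike | viral social-media post): 0.66435×0.982 + 0.93287×0.018 = 0.669184
Posterior = 0.016792 / 0.669184 ≈ 0.0251
This is intercausal reasoning (explaining away): once viral social-media post accounts for the traffic spike, newsletter send becomes less likely.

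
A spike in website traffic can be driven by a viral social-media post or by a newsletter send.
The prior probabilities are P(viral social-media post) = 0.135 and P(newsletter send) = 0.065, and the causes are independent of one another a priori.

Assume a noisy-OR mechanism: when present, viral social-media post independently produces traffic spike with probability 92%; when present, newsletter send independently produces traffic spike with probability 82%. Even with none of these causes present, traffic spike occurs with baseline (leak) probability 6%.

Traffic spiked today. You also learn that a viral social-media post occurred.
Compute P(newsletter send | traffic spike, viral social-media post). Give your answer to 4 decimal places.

P(newsletter send | traffic spike, viral social-media post) ≈ 0.0690

Under noisy-OR, P(traffic spike | causes) = 1 − (1−0.06)·∏(1−qᵢ) over the active causes.
P(traffic spike | viral social-media post) = 0.9248*0.935 + 0.986464*0.065 = 0.864688 + 0.064120 = 0.928808
Of this, 0.064120 comes from 0.986464*0.065 (the newsletter send=true cases).
Hence the posterior is 0.064120/0.928808 ≈ 0.0690.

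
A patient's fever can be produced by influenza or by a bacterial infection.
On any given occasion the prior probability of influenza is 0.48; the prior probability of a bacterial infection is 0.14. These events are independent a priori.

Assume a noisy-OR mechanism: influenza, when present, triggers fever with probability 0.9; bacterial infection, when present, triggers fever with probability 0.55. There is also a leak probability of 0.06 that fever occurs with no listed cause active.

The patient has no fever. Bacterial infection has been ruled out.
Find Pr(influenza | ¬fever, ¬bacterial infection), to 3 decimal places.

Pr(influenza | ¬fever, ¬bacterial infection) ≈ 0.085

Under noisy-OR, P(fever | causes) = 1 − (1−0.06)·∏(1−qᵢ) over the active causes.
By total probability over both values of influenza:
  P(¬fever | ¬bacterial infection) = 0.94·0.52 + 0.094·0.48
        = 0.488800 + 0.045120 = 0.533920
The terms with influenza present sum to 0.045120, so
  P(influenza | ¬fever, ¬bacterial infection) = 0.045120 / 0.533920 ≈ 0.085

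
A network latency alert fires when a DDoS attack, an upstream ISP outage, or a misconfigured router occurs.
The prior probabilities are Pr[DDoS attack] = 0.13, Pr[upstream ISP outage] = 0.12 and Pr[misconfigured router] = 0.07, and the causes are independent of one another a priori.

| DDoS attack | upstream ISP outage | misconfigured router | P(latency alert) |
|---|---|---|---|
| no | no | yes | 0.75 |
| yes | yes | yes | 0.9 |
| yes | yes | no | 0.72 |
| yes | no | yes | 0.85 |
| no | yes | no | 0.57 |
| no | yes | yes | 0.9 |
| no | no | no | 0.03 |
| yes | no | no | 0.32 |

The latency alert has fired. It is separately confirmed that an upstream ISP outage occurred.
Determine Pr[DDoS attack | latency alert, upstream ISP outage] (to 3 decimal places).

Pr[DDoS attack | latency alert, upstream ISP outage] ≈ 0.156

P(latency alert | upstream ISP outage) = 0.57×0.87×0.93 + 0.9×0.87×0.07 + 0.72×0.13×0.93 + 0.9×0.13×0.07 = 0.461187 + 0.054810 + 0.087048 + 0.008190 = 0.611235
The DDoS attack-present share is 0.087048 + 0.008190 = 0.095238.
P(DDoS attack | latency alert, upstream ISP outage) = 0.095238 / 0.611235 ≈ 0.156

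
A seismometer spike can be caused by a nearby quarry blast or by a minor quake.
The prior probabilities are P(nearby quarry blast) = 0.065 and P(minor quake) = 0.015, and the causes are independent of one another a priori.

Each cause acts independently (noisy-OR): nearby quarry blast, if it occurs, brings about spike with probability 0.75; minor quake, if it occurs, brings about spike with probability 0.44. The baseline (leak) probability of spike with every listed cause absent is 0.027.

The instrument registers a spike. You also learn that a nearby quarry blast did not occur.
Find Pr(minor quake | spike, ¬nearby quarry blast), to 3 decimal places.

Pr(minor quake | spike, ¬nearby quarry blast) ≈ 0.204

Under noisy-OR, P(spike | causes) = 1 − (1−0.027)·∏(1−qᵢ) over the active causes.
P(spike | ¬nearby quarry blast) = 0.027·0.985 + 0.45512·0.015 = 0.026595 + 0.006827 = 0.033422
Restricting to configurations with minor quake present: 0.45512·0.015 = 0.006827.
So P(minor quake | spike, ¬nearby quarry blast) = 0.006827/0.033422 ≈ 0.204.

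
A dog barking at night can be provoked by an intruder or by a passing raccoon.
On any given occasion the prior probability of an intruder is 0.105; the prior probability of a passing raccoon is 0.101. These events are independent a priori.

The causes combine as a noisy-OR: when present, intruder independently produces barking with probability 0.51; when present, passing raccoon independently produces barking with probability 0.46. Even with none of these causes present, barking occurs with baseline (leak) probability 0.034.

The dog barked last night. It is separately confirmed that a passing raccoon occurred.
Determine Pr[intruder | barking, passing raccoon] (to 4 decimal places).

Under noisy-OR, P(barking | causes) = 1 − (1−0.034)·∏(1−qᵢ) over the active causes.
P(barking | passing raccoon) = 0.47836×0.895 + 0.744396×0.105 = 0.428132 + 0.078162 = 0.506294
Of this, 0.078162 comes from 0.744396×0.105 (the intruder=true cases).
Hence the posterior is 0.078162/0.506294 ≈ 0.1544.

Pr[intruder | barking, passing raccoon] ≈ 0.1544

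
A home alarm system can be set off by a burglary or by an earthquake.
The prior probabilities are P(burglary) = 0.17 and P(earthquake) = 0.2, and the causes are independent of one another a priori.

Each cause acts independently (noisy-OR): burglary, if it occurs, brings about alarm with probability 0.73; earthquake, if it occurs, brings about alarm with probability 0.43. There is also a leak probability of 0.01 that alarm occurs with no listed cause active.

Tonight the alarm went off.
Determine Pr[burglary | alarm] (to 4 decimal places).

Under noisy-OR, P(alarm | causes) = 1 − (1−0.01)·∏(1−qᵢ) over the active causes.
P(alarm) = 0.01·0.83·0.8 + 0.4357·0.83·0.2 + 0.7327·0.17·0.8 + 0.847639·0.17·0.2 = 0.006640 + 0.072326 + 0.099647 + 0.028820 = 0.207433
The burglary-present share is 0.099647 + 0.028820 = 0.128467.
Hence the posterior is 0.128467/0.207433 ≈ 0.6193.

Pr[burglary | alarm] ≈ 0.6193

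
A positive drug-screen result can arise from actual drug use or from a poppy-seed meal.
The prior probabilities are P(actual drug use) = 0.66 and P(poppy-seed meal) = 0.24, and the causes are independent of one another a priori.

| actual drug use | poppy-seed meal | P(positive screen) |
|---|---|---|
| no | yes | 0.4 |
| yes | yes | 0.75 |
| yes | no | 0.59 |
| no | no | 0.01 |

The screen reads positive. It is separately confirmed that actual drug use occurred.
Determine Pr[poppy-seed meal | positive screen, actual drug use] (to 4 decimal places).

Weight on poppy-seed meal=true, given the evidence: 0.75*0.24 = 0.180000
Normalizer over all consistent configurations: 0.59*0.76 + 0.75*0.24 = 0.628400
Posterior = 0.180000 / 0.628400 ≈ 0.2864

Pr[poppy-seed meal | positive screen, actual drug use] ≈ 0.2864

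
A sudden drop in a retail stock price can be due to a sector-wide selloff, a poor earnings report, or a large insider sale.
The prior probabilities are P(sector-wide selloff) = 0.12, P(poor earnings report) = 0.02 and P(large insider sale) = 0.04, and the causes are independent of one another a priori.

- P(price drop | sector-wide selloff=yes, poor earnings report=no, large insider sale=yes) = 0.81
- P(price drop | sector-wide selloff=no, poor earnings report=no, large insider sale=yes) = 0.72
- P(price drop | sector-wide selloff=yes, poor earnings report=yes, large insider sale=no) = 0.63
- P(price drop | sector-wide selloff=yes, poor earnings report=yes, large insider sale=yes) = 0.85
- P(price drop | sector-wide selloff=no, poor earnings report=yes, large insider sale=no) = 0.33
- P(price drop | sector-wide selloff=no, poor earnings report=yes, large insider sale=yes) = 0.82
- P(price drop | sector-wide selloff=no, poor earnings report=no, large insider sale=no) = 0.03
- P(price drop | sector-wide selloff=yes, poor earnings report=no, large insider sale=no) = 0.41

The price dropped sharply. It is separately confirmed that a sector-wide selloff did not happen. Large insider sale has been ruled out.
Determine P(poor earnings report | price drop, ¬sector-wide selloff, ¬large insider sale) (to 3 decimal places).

By total probability over both values of poor earnings report:
  P(price drop | ¬sector-wide selloff, ¬large insider sale) = 0.03*0.98 + 0.33*0.02
        = 0.029400 + 0.006600 = 0.036000
Configurations with poor earnings report contribute 0.006600, so
  P(poor earnings report | price drop, ¬sector-wide selloff, ¬large insider sale) = 0.006600 / 0.036000 ≈ 0.183

P(poor earnings report | price drop, ¬sector-wide selloff, ¬large insider sale) ≈ 0.183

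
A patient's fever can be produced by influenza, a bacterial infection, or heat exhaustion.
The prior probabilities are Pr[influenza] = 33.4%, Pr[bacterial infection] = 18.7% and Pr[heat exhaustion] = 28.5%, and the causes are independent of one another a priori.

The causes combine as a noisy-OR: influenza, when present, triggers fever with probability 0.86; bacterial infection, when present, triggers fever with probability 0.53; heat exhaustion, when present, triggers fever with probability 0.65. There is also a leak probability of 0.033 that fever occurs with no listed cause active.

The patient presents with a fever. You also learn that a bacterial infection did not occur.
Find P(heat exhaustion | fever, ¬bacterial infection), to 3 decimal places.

Under noisy-OR, P(fever | causes) = 1 − (1−0.033)·∏(1−qᵢ) over the active causes.
Enumerate the 4 (influenza, heat exhaustion) configurations and weight by the priors:
  P(fever | ¬bacterial infection) = 0.033·0.666·0.715 + 0.66155·0.666·0.285 + 0.86462·0.334·0.715 + 0.952617·0.334·0.285
        = 0.015714 + 0.125569 + 0.206480 + 0.090680 = 0.438443
Keeping only the heat exhaustion-present terms gives 0.216249, so
  P(heat exhaustion | fever, ¬bacterial infection) = 0.216249 / 0.438443 ≈ 0.493

P(heat exhaustion | fever, ¬bacterial infection) ≈ 0.493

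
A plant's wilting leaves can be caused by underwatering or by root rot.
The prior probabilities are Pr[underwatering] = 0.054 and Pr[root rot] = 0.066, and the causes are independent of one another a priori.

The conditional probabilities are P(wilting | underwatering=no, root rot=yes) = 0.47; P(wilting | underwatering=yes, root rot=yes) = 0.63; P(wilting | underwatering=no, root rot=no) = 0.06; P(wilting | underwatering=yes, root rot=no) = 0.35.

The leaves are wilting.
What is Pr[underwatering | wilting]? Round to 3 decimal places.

Numerator (weight on configurations with underwatering): 0.017653 + 0.002245 = 0.019898
Normalizer over all consistent configurations: 0.06×0.946×0.934 + 0.47×0.946×0.066 + 0.35×0.054×0.934 + 0.63×0.054×0.066 = 0.102257
Posterior = 0.019898 / 0.102257 ≈ 0.195

Pr[underwatering | wilting] ≈ 0.195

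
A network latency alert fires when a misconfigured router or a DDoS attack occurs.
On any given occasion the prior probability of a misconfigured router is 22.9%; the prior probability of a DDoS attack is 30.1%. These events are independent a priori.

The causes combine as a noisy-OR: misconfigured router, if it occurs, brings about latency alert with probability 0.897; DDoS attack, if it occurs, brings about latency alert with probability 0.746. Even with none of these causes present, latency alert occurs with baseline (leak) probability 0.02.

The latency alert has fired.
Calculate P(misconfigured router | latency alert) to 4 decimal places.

Under noisy-OR, P(latency alert | causes) = 1 − (1−0.02)·∏(1−qᵢ) over the active causes.
By total probability over the 4 (misconfigured router, DDoS attack) configurations:
  P(latency alert) = 0.02×0.771×0.699 + 0.75108×0.771×0.301 + 0.89906×0.229×0.699 + 0.974361×0.229×0.301
        = 0.010779 + 0.174304 + 0.143913 + 0.067162 = 0.396158
Configurations with misconfigured router contribute 0.211075, so
  P(misconfigured router | latency alert) = 0.211075 / 0.396158 ≈ 0.5328

P(misconfigured router | latency alert) ≈ 0.5328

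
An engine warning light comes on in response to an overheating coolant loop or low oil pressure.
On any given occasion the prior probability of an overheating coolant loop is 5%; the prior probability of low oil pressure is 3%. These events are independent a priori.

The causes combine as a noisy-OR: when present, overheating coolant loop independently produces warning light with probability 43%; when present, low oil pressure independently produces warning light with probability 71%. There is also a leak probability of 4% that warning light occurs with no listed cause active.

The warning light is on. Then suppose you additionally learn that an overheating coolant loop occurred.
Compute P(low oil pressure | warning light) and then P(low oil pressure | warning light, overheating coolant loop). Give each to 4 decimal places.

Under noisy-OR, P(warning light | causes) = 1 − (1−0.04)·∏(1−qᵢ) over the active causes.
Weight on low oil pressure=true, given the evidence: 0.020566 + 0.001262 = 0.021828
Normalizer over all consistent configurations: 0.04·0.95·0.97 + 0.7216·0.95·0.03 + 0.4528·0.05·0.97 + 0.841312·0.05·0.03 = 0.080649
Posterior = 0.021828 / 0.080649 ≈ 0.2707

Now also conditioning on overheating coolant loop=true:
P(warning light | overheating coolant loop) = 0.4528·0.97 + 0.841312·0.03 = 0.439216 + 0.025239 = 0.464455
Of this, 0.025239 comes from 0.841312·0.03 (the low oil pressure=true cases).
P(low oil pressure | warning light, overheating coolant loop) = 0.025239 / 0.464455 ≈ 0.0543
Conditioning on overheating coolant loop lowers the posterior on low oil pressure: the classic explaining-away effect in a common-effect structure.

P(low oil pressure | warning light) ≈ 0.2707; P(low oil pressure | warning light, overheating coolant loop) ≈ 0.0543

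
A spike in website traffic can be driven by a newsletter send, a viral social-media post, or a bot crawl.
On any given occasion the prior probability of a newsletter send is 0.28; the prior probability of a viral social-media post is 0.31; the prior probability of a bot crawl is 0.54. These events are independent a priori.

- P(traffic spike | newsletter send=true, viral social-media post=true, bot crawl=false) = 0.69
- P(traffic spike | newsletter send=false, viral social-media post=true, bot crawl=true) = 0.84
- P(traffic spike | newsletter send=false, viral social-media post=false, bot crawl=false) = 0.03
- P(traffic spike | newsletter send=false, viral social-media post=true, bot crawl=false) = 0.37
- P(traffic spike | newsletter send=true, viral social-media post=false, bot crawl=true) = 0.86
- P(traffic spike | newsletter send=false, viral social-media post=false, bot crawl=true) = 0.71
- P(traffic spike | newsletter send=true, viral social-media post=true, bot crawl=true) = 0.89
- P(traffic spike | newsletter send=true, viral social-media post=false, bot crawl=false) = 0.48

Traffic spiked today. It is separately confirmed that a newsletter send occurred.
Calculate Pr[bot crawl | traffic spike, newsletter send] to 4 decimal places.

Pr[bot crawl | traffic spike, newsletter send] ≈ 0.6518

Numerator (weight on configurations with bot crawl): 0.320436 + 0.148986 = 0.469422
Denominator P(traffic spike | newsletter send): 0.48·0.69·0.46 + 0.86·0.69·0.54 + 0.69·0.31·0.46 + 0.89·0.31·0.54 = 0.720168
Posterior = 0.469422 / 0.720168 ≈ 0.6518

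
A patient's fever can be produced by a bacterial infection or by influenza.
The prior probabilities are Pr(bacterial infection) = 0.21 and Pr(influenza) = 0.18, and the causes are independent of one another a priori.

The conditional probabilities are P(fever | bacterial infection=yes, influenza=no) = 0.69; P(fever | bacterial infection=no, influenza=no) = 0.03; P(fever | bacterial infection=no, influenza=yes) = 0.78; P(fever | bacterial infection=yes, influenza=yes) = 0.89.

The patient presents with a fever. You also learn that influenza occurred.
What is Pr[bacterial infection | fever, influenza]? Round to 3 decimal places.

For the numerator, keep only bacterial infection=true terms: 0.89·0.21 = 0.186900
The normalizing constant is 0.78·0.79 + 0.89·0.21 = 0.803100
P(bacterial infection | fever, influenza) = 0.186900/0.803100 ≈ 0.233

Pr[bacterial infection | fever, influenza] ≈ 0.233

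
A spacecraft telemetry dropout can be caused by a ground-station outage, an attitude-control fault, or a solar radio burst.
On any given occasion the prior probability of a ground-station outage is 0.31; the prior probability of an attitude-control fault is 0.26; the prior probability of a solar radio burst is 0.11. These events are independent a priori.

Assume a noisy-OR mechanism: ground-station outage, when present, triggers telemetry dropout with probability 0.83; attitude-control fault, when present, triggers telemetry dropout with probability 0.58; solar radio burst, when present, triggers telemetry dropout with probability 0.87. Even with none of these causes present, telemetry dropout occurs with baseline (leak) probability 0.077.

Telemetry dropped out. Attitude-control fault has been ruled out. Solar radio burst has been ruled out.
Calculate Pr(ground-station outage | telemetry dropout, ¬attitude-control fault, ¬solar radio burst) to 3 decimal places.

Pr(ground-station outage | telemetry dropout, ¬attitude-control fault, ¬solar radio burst) ≈ 0.831

Under noisy-OR, P(telemetry dropout | causes) = 1 − (1−0.077)·∏(1−qᵢ) over the active causes.
Sum P(telemetry dropout|·) weighted by the priors over both values of ground-station outage:
  P(telemetry dropout | ¬attitude-control fault, ¬solar radio burst) = 0.077·0.69 + 0.84309·0.31
        = 0.053130 + 0.261358 = 0.314488
The terms with ground-station outage present sum to 0.261358, so
  P(ground-station outage | telemetry dropout, ¬attitude-control fault, ¬solar radio burst) = 0.261358 / 0.314488 ≈ 0.831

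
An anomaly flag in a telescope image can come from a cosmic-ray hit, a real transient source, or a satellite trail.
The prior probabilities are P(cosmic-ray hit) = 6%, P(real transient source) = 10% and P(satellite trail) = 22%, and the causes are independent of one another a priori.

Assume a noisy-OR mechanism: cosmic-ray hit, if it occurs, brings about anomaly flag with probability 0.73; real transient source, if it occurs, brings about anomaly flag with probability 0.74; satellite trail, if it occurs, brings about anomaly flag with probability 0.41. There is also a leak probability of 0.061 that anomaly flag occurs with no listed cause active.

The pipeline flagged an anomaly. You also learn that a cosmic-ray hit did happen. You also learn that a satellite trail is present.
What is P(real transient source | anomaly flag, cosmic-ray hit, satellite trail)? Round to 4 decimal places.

P(real transient source | anomaly flag, cosmic-ray hit, satellite trail) ≈ 0.1116

Under noisy-OR, P(anomaly flag | causes) = 1 − (1−0.061)·∏(1−qᵢ) over the active causes.
Enumerate both values of real transient source and weight by the priors:
  P(anomaly flag | cosmic-ray hit, satellite trail) = 0.850417*0.9 + 0.961108*0.1
        = 0.765375 + 0.096111 = 0.861486
Keeping only the real transient source-present terms gives 0.096111, so
  P(real transient source | anomaly flag, cosmic-ray hit, satellite trail) = 0.096111 / 0.861486 ≈ 0.1116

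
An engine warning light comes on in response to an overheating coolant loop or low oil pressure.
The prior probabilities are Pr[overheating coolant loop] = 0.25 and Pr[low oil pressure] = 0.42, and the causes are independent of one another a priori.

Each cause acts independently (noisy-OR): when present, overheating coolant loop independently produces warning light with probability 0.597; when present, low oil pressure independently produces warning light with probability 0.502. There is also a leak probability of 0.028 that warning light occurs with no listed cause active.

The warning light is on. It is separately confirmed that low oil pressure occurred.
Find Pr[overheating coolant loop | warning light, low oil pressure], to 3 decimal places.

Under noisy-OR, P(warning light | causes) = 1 − (1−0.028)·∏(1−qᵢ) over the active causes.
Enumerate both values of overheating coolant loop and weight by the priors:
  P(warning light | low oil pressure) = 0.515944·0.75 + 0.804925·0.25
        = 0.386958 + 0.201231 = 0.588189
Configurations with overheating coolant loop contribute 0.201231, so
  P(overheating coolant loop | warning light, low oil pressure) = 0.201231 / 0.588189 ≈ 0.342

Pr[overheating coolant loop | warning light, low oil pressure] ≈ 0.342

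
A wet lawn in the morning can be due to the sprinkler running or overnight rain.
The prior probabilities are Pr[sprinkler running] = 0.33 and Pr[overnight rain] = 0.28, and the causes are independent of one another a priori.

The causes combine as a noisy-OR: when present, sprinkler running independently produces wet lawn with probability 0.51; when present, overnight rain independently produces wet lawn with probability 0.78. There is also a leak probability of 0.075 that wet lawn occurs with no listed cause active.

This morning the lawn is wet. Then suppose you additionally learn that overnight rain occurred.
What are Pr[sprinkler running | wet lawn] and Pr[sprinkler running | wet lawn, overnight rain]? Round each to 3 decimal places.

Under noisy-OR, P(wet lawn | causes) = 1 − (1−0.075)·∏(1−qᵢ) over the active causes.
For the numerator, keep only sprinkler running=true terms: 0.129908 + 0.083186 = 0.213094
Normalizer over all consistent configurations: 0.075×0.67×0.72 + 0.7965×0.67×0.28 + 0.54675×0.33×0.72 + 0.900285×0.33×0.28 = 0.398697
Posterior = 0.213094 / 0.398697 ≈ 0.534

Now condition on the additional information:
By total probability over both values of sprinkler running:
  P(wet lawn | overnight rain) = 0.7965*0.67 + 0.900285*0.33
        = 0.533655 + 0.297094 = 0.830749
The terms with sprinkler running present sum to 0.297094, so
  P(sprinkler running | wet lawn, overnight rain) = 0.297094 / 0.830749 ≈ 0.358

Pr[sprinkler running | wet lawn] ≈ 0.534; Pr[sprinkler running | wet lawn, overnight rain] ≈ 0.358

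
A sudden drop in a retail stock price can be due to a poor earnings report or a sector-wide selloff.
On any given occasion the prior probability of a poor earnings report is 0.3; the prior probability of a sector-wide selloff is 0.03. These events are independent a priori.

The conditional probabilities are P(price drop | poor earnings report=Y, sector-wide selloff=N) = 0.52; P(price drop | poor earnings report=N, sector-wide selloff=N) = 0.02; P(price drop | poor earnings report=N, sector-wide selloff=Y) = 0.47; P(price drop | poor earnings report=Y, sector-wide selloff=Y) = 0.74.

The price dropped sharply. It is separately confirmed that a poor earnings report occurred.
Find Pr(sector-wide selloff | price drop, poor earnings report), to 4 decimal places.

P(price drop | poor earnings report) = 0.52×0.97 + 0.74×0.03 = 0.504400 + 0.022200 = 0.526600
Restricting to configurations with sector-wide selloff present: 0.74×0.03 = 0.022200.
Hence the posterior is 0.022200/0.526600 ≈ 0.0422.

Pr(sector-wide selloff | price drop, poor earnings report) ≈ 0.0422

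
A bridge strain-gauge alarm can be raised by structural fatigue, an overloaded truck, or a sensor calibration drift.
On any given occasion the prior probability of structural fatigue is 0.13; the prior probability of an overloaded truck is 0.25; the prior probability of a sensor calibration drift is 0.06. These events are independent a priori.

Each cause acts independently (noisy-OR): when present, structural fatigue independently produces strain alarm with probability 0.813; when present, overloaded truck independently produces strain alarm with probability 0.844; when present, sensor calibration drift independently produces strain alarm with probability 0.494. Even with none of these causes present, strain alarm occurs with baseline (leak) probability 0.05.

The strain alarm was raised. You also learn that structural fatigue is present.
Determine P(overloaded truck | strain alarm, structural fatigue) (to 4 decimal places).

Under noisy-OR, P(strain alarm | causes) = 1 − (1−0.05)·∏(1−qᵢ) over the active causes.
P(strain alarm | structural fatigue) = 0.82235*0.75*0.94 + 0.910109*0.75*0.06 + 0.972287*0.25*0.94 + 0.985977*0.25*0.06 = 0.579757 + 0.040955 + 0.228487 + 0.014790 = 0.863989
The overloaded truck-present share is 0.228487 + 0.014790 = 0.243277.
Hence the posterior is 0.243277/0.863989 ≈ 0.2816.

P(overloaded truck | strain alarm, structural fatigue) ≈ 0.2816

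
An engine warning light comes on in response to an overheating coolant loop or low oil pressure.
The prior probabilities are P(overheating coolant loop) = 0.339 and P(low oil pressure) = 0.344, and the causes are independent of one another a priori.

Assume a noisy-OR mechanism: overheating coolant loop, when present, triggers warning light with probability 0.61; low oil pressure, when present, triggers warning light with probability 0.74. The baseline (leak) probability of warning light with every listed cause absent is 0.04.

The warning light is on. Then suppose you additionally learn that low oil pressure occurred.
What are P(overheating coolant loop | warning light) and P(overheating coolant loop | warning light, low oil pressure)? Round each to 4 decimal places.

P(overheating coolant loop | warning light) ≈ 0.5652; P(overheating coolant loop | warning light, low oil pressure) ≈ 0.3815

Under noisy-OR, P(warning light | causes) = 1 − (1−0.04)·∏(1−qᵢ) over the active causes.
P(warning light) = 0.04*0.661*0.656 + 0.7504*0.661*0.344 + 0.6256*0.339*0.656 + 0.902656*0.339*0.344 = 0.017345 + 0.170629 + 0.139123 + 0.105264 = 0.432361
Of this, 0.244387 comes from 0.139123 + 0.105264 (the overheating coolant loop=true cases).
So P(overheating coolant loop | warning light) = 0.244387/0.432361 ≈ 0.5652.

Now also conditioning on low oil pressure=true:
For the numerator, keep only overheating coolant loop=true terms: 0.902656*0.339 = 0.306000
Normalizer over all consistent configurations: 0.7504*0.661 + 0.902656*0.339 = 0.802014
Posterior = 0.306000 / 0.802014 ≈ 0.3815
The drop from 0.5652 to 0.3815 is the explaining-away (discounting) effect.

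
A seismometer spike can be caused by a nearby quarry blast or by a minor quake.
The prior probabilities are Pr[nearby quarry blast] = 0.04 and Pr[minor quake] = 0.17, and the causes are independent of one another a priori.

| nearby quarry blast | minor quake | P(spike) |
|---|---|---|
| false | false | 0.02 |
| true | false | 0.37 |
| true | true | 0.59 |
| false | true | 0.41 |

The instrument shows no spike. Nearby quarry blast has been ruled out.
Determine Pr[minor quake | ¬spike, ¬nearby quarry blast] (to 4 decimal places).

P(¬spike | ¬nearby quarry blast) = 0.98*0.83 + 0.59*0.17 = 0.813400 + 0.100300 = 0.913700
Restricting to configurations with minor quake present: 0.59*0.17 = 0.100300.
P(minor quake | ¬spike, ¬nearby quarry blast) = 0.100300 / 0.913700 ≈ 0.1098

Pr[minor quake | ¬spike, ¬nearby quarry blast] ≈ 0.1098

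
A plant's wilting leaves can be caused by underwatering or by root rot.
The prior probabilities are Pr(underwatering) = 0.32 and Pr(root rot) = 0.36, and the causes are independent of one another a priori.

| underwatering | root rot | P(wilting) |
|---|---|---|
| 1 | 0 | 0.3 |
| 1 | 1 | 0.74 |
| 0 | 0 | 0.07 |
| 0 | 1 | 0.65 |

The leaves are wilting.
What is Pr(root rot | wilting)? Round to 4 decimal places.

Pr(root rot | wilting) ≈ 0.7267

P(wilting) = 0.07·0.68·0.64 + 0.65·0.68·0.36 + 0.3·0.32·0.64 + 0.74·0.32·0.36 = 0.030464 + 0.159120 + 0.061440 + 0.085248 = 0.336272
Restricting to configurations with root rot present: 0.159120 + 0.085248 = 0.244368.
So P(root rot | wilting) = 0.244368/0.336272 ≈ 0.7267.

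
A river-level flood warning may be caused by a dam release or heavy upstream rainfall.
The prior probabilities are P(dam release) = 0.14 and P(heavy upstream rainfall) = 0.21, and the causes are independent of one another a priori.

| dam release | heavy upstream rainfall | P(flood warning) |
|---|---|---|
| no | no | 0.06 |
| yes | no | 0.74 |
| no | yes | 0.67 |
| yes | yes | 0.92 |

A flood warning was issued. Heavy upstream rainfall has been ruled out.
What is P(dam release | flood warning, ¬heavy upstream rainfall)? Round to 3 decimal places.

P(dam release | flood warning, ¬heavy upstream rainfall) ≈ 0.668

Weight on dam release=true, given the evidence: 0.74×0.14 = 0.103600
Normalizer over all consistent configurations: 0.06×0.86 + 0.74×0.14 = 0.155200
P(dam release | flood warning, ¬heavy upstream rainfall) = 0.103600/0.155200 ≈ 0.668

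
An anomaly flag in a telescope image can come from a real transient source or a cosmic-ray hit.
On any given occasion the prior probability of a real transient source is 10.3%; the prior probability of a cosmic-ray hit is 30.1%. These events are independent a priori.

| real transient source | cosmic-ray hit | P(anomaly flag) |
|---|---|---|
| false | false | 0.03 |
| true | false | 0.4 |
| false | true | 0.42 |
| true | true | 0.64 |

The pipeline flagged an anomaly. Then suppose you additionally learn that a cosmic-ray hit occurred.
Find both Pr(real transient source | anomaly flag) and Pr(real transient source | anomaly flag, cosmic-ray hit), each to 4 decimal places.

By total probability over the 4 (real transient source, cosmic-ray hit) configurations:
  P(anomaly flag) = 0.03*0.897*0.699 + 0.42*0.897*0.301 + 0.4*0.103*0.699 + 0.64*0.103*0.301
        = 0.018810 + 0.113399 + 0.028799 + 0.019842 = 0.180850
The terms with real transient source present sum to 0.048641, so
  P(real transient source | anomaly flag) = 0.048641 / 0.180850 ≈ 0.2690

With the extra evidence:
P(anomaly flag | cosmic-ray hit) = 0.42·0.897 + 0.64·0.103 = 0.376740 + 0.065920 = 0.442660
The real transient source-present share is 0.64·0.103 = 0.065920.
Hence the posterior is 0.065920/0.442660 ≈ 0.1489.
The drop from 0.2690 to 0.1489 is the explaining-away (discounting) effect.

Pr(real transient source | anomaly flag) ≈ 0.2690; Pr(real transient source | anomaly flag, cosmic-ray hit) ≈ 0.1489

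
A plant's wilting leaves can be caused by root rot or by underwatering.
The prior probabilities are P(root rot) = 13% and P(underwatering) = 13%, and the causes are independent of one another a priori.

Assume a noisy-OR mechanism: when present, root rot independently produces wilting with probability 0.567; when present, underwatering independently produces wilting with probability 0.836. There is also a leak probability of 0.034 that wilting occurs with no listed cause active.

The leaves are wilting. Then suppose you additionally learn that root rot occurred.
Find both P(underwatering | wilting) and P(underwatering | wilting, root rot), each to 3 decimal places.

P(underwatering | wilting) ≈ 0.548; P(underwatering | wilting, root rot) ≈ 0.193

Under noisy-OR, P(wilting | causes) = 1 − (1−0.034)·∏(1−qᵢ) over the active causes.
P(wilting) = 0.034*0.87*0.87 + 0.841576*0.87*0.13 + 0.581722*0.13*0.87 + 0.931402*0.13*0.13 = 0.025735 + 0.095182 + 0.065793 + 0.015741 = 0.202451
Restricting to configurations with underwatering present: 0.095182 + 0.015741 = 0.110923.
Hence the posterior is 0.110923/0.202451 ≈ 0.548.

Now condition on the additional information:
For the numerator, keep only underwatering=true terms: 0.931402*0.13 = 0.121082
Denominator P(wilting | root rot): 0.581722*0.87 + 0.931402*0.13 = 0.627180
P(underwatering | wilting, root rot) = 0.121082/0.627180 ≈ 0.193
Conditioning on root rot lowers the posterior on underwatering: the classic explaining-away effect in a common-effect structure.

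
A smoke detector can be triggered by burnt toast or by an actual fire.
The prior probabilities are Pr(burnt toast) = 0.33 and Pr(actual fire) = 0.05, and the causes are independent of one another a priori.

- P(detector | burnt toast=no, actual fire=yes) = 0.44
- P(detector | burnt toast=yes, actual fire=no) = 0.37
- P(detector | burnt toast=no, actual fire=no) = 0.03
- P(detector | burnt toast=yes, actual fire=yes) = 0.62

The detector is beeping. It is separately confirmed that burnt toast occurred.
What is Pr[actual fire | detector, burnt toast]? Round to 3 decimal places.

Pr[actual fire | detector, burnt toast] ≈ 0.081

Weight on actual fire=true, given the evidence: 0.62*0.05 = 0.031000
The normalizing constant is 0.37*0.95 + 0.62*0.05 = 0.382500
P(actual fire | detector, burnt toast) = 0.031000/0.382500 ≈ 0.081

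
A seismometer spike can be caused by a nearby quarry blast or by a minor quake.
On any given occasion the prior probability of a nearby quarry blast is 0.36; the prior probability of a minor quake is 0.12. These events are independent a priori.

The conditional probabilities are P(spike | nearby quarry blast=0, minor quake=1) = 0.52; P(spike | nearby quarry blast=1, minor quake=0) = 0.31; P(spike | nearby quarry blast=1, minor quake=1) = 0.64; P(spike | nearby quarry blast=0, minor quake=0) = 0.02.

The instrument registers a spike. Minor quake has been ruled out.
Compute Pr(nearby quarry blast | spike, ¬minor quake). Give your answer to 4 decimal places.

Pr(nearby quarry blast | spike, ¬minor quake) ≈ 0.8971

Weight on nearby quarry blast=true, given the evidence: 0.31·0.36 = 0.111600
Normalizer over all consistent configurations: 0.02·0.64 + 0.31·0.36 = 0.124400
Posterior = 0.111600 / 0.124400 ≈ 0.8971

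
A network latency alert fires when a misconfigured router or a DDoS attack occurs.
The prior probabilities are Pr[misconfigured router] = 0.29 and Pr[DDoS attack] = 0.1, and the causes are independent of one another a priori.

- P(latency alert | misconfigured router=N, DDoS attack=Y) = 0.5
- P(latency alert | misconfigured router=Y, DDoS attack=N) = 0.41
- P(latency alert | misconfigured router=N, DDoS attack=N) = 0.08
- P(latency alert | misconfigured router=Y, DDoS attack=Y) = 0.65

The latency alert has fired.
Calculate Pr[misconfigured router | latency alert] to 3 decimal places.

Pr[misconfigured router | latency alert] ≈ 0.592

Numerator (weight on configurations with misconfigured router): 0.107010 + 0.018850 = 0.125860
The normalizing constant is 0.08×0.71×0.9 + 0.5×0.71×0.1 + 0.41×0.29×0.9 + 0.65×0.29×0.1 = 0.212480
P(misconfigured router | latency alert) = 0.125860/0.212480 ≈ 0.592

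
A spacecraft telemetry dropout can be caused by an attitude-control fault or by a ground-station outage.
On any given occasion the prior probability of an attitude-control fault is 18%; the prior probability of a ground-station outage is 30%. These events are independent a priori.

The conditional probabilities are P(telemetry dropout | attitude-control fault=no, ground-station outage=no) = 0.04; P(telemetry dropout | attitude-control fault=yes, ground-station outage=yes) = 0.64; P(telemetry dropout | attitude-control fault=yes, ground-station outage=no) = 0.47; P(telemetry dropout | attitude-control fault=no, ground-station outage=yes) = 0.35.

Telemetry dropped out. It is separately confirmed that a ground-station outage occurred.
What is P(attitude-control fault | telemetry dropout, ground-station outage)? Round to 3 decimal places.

P(telemetry dropout | ground-station outage) = 0.35*0.82 + 0.64*0.18 = 0.287000 + 0.115200 = 0.402200
The attitude-control fault-present share is 0.64*0.18 = 0.115200.
So P(attitude-control fault | telemetry dropout, ground-station outage) = 0.115200/0.402200 ≈ 0.286.

P(attitude-control fault | telemetry dropout, ground-station outage) ≈ 0.286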